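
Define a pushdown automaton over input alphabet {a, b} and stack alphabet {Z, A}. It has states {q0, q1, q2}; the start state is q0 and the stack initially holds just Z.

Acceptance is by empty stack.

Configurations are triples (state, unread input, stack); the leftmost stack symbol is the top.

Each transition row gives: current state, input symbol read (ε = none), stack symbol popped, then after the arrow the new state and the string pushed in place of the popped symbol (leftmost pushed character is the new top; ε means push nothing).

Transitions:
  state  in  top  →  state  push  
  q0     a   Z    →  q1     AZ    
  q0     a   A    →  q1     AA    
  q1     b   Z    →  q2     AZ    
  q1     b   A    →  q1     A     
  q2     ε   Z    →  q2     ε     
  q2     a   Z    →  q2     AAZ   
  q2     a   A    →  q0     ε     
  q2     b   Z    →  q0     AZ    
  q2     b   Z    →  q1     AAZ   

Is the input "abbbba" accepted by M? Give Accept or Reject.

No computation consumes all input and empties the stack.

Reject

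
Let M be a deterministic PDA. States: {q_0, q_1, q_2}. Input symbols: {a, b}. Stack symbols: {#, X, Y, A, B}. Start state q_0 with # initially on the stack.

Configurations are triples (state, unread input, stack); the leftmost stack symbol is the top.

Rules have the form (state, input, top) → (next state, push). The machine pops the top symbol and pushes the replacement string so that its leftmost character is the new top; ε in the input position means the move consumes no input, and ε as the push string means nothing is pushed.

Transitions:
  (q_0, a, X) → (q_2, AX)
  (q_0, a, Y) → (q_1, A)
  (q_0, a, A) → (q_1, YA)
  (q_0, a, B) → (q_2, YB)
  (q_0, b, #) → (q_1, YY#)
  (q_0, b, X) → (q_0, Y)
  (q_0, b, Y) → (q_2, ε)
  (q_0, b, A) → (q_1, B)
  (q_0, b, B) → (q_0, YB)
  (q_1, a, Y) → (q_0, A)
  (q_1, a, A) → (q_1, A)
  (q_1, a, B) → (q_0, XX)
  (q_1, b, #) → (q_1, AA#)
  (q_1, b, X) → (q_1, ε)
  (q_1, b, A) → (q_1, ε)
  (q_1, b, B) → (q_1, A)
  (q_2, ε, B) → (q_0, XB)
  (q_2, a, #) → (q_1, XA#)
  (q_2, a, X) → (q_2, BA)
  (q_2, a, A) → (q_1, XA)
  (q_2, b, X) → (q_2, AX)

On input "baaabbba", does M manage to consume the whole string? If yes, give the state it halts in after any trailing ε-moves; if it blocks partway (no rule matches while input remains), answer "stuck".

q_1

(q_0, baaabbba, #)
  read b, top #: go to q_1, push YY# → (q_1, aaabbba, YY#)
  read a, top Y: go to q_0, push A → (q_0, aabbba, AY#)
  read a, top A: go to q_1, push YA → (q_1, abbba, YAY#)
  read a, top Y: go to q_0, push A → (q_0, bbba, AAY#)
  read b, top A: go to q_1, push B → (q_1, bba, BAY#)
  read b, top B: go to q_1, push A → (q_1, ba, AAY#)
  read b, top A: go to q_1, push ε → (q_1, a, AY#)
  read a, top A: go to q_1, push A → (q_1, ε, AY#)
All input consumed; M is in state q_1.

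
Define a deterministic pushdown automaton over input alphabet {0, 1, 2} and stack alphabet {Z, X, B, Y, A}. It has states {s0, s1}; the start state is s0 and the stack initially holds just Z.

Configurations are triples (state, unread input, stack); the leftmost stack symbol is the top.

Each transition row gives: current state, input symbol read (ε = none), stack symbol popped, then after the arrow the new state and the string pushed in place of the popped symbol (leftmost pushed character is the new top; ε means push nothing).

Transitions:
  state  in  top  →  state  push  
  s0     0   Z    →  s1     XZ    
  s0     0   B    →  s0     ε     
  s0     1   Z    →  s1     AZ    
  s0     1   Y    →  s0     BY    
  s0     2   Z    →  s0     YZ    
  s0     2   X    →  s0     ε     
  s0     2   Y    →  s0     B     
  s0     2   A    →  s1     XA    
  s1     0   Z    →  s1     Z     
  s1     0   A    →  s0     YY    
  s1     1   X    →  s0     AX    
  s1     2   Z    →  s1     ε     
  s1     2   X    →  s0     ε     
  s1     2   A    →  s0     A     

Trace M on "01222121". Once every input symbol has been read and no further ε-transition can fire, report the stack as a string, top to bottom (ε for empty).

(s0, 01222121, Z) ⊢ (s1, 1222121, XZ) ⊢ (s0, 222121, AXZ) ⊢ (s1, 22121, XAXZ) ⊢ (s0, 2121, AXZ) ⊢ (s1, 121, XAXZ) ⊢ (s0, 21, AXAXZ) ⊢ (s1, 1, XAXAXZ) ⊢ (s0, ε, AXAXAXZ)
All input consumed in state s0 with stack AXAXAXZ.

AXAXAXZ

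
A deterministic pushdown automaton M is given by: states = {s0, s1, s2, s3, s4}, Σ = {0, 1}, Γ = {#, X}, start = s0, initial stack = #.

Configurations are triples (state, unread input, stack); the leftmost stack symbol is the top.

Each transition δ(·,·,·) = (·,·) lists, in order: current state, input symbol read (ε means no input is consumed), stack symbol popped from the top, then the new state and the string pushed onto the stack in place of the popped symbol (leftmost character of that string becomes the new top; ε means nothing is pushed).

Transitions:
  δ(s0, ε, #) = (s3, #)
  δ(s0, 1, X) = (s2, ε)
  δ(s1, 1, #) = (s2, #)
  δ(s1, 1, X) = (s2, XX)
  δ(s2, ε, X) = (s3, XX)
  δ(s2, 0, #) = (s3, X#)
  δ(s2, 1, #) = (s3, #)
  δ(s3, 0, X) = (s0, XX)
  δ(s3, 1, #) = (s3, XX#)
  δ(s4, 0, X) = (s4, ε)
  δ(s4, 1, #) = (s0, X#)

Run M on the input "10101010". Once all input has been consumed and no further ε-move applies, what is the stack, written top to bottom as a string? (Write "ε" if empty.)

(s0, 10101010, #)
  ε-move, top #: go to s3, push # → (s3, 10101010, #)
  read 1, top #: go to s3, push XX# → (s3, 0101010, XX#)
  read 0, top X: go to s0, push XX → (s0, 101010, XXX#)
  read 1, top X: go to s2, push ε → (s2, 01010, XX#)
  ε-move, top X: go to s3, push XX → (s3, 01010, XXX#)
  read 0, top X: go to s0, push XX → (s0, 1010, XXXX#)
  read 1, top X: go to s2, push ε → (s2, 010, XXX#)
  ε-move, top X: go to s3, push XX → (s3, 010, XXXX#)
  read 0, top X: go to s0, push XX → (s0, 10, XXXXX#)
  read 1, top X: go to s2, push ε → (s2, 0, XXXX#)
  ε-move, top X: go to s3, push XX → (s3, 0, XXXXX#)
  read 0, top X: go to s0, push XX → (s0, ε, XXXXXX#)
All input consumed in state s0 with stack XXXXXX#.

XXXXXX#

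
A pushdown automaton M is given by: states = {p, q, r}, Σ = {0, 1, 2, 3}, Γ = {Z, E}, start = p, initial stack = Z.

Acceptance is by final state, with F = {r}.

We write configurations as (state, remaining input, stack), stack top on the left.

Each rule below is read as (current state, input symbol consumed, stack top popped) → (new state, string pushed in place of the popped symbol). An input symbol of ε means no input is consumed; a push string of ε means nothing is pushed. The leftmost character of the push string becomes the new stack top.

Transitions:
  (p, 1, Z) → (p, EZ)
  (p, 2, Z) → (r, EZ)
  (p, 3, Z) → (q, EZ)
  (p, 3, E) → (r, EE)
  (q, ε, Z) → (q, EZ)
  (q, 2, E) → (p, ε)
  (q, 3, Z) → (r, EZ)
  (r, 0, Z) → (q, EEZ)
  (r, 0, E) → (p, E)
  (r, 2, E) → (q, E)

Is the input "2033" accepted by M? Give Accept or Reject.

Reject

No computation consumes all input and reaches a final state.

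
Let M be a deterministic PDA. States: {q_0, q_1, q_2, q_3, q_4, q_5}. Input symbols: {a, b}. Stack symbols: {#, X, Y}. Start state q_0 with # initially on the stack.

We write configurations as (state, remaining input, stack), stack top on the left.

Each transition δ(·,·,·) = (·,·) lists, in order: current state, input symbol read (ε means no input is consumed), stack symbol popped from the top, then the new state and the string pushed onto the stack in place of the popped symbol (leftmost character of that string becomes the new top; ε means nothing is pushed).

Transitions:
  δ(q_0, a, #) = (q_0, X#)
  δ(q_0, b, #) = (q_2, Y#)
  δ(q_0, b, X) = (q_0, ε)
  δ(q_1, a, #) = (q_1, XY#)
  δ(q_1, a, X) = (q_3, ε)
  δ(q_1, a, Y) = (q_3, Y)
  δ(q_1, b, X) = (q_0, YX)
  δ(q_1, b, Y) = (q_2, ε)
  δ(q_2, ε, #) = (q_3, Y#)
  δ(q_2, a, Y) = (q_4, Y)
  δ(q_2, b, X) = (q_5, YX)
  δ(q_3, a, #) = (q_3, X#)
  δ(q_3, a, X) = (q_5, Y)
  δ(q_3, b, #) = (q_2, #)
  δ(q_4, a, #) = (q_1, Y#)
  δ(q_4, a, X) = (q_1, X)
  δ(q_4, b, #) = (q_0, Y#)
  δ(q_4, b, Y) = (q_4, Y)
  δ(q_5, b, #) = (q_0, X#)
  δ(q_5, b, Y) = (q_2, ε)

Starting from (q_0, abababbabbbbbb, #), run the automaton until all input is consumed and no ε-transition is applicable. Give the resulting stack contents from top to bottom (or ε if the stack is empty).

Y#

(q_0, abababbabbbbbb, #)
  read a, top #: go to q_0, push X# → (q_0, bababbabbbbbb, X#)
  read b, top X: go to q_0, push ε → (q_0, ababbabbbbbb, #)
  read a, top #: go to q_0, push X# → (q_0, babbabbbbbb, X#)
  read b, top X: go to q_0, push ε → (q_0, abbabbbbbb, #)
  read a, top #: go to q_0, push X# → (q_0, bbabbbbbb, X#)
  read b, top X: go to q_0, push ε → (q_0, babbbbbb, #)
  read b, top #: go to q_2, push Y# → (q_2, abbbbbb, Y#)
  read a, top Y: go to q_4, push Y → (q_4, bbbbbb, Y#)
  read b, top Y: go to q_4, push Y → (q_4, bbbbb, Y#)
  read b, top Y: go to q_4, push Y → (q_4, bbbb, Y#)
  read b, top Y: go to q_4, push Y → (q_4, bbb, Y#)
  read b, top Y: go to q_4, push Y → (q_4, bb, Y#)
  read b, top Y: go to q_4, push Y → (q_4, b, Y#)
  read b, top Y: go to q_4, push Y → (q_4, ε, Y#)
All input consumed in state q_4 with stack Y#.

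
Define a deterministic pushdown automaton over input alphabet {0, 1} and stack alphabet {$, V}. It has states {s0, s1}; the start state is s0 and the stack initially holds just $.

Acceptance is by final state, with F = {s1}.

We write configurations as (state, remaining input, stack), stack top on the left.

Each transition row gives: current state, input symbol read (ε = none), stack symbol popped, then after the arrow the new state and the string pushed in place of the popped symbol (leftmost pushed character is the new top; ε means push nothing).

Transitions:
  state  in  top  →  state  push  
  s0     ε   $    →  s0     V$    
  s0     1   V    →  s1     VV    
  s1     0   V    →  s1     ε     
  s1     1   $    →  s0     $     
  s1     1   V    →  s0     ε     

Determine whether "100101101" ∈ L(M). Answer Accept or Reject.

Reject

(s0, 100101101, $) ⊢ (s0, 100101101, V$) ⊢ (s1, 00101101, VV$) ⊢ (s1, 0101101, V$) ⊢ (s1, 101101, $) ⊢ (s0, 01101, $) ⊢ (s0, 01101, V$)
No transition applies at (s0, 01101, V$); input not fully consumed.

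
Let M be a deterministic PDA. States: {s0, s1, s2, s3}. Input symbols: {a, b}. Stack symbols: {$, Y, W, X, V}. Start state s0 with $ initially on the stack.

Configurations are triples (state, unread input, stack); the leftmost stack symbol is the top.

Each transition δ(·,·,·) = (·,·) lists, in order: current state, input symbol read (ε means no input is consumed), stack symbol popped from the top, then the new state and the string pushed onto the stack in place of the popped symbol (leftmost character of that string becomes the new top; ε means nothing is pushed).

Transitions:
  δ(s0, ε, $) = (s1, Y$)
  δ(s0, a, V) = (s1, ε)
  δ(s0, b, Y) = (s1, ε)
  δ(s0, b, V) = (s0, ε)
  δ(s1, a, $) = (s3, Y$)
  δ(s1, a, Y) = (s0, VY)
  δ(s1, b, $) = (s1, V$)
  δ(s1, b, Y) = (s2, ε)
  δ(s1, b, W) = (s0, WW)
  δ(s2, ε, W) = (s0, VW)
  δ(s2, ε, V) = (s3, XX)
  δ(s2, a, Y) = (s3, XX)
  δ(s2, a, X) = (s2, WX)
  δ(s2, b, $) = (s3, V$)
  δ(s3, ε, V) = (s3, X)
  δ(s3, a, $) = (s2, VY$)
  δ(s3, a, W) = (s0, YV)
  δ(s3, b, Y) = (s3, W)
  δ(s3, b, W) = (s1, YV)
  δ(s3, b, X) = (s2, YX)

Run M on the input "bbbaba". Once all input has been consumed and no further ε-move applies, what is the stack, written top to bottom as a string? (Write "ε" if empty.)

XXXXX$

(s0, bbbaba, $)
  ε-move, top $: go to s1, push Y$ → (s1, bbbaba, Y$)
  read b, top Y: go to s2, push ε → (s2, bbaba, $)
  read b, top $: go to s3, push V$ → (s3, baba, V$)
  ε-move, top V: go to s3, push X → (s3, baba, X$)
  read b, top X: go to s2, push YX → (s2, aba, YX$)
  read a, top Y: go to s3, push XX → (s3, ba, XXX$)
  read b, top X: go to s2, push YX → (s2, a, YXXX$)
  read a, top Y: go to s3, push XX → (s3, ε, XXXXX$)
All input consumed in state s3 with stack XXXXX$.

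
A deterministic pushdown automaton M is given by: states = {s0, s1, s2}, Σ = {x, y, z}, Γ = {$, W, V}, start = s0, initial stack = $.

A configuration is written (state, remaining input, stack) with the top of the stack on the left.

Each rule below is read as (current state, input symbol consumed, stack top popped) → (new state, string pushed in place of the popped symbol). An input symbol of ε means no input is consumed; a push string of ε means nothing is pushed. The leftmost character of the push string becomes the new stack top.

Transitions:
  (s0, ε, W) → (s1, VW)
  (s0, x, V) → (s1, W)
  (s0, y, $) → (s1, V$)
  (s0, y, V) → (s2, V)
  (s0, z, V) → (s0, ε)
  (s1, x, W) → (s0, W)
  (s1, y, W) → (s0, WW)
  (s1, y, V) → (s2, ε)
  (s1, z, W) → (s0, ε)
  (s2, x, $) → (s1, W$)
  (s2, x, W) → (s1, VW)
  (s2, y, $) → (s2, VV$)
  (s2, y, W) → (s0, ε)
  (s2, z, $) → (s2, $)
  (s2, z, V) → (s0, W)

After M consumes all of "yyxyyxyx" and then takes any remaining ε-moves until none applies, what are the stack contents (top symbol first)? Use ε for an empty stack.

(s0, yyxyyxyx, $)
  read y, top $: go to s1, push V$ → (s1, yxyyxyx, V$)
  read y, top V: go to s2, push ε → (s2, xyyxyx, $)
  read x, top $: go to s1, push W$ → (s1, yyxyx, W$)
  read y, top W: go to s0, push WW → (s0, yxyx, WW$)
  ε-move, top W: go to s1, push VW → (s1, yxyx, VWW$)
  read y, top V: go to s2, push ε → (s2, xyx, WW$)
  read x, top W: go to s1, push VW → (s1, yx, VWW$)
  read y, top V: go to s2, push ε → (s2, x, WW$)
  read x, top W: go to s1, push VW → (s1, ε, VWW$)
All input consumed in state s1 with stack VWW$.

VWW$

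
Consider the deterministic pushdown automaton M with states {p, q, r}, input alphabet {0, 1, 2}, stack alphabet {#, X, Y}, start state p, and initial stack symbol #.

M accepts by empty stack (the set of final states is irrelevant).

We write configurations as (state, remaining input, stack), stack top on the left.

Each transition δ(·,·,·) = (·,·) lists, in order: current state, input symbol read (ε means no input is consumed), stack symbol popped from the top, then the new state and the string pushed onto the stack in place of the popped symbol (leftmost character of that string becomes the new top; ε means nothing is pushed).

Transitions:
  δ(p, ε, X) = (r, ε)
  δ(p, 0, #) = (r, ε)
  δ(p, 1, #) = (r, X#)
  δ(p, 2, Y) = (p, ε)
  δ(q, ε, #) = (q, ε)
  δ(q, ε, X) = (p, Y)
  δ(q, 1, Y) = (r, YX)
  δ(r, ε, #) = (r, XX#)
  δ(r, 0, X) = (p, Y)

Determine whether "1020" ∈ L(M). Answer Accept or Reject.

(p, 1020, #) ⊢ (r, 020, X#) ⊢ (p, 20, Y#) ⊢ (p, 0, #) ⊢ (r, ε, ε)
All input consumed and the stack is empty.

Accept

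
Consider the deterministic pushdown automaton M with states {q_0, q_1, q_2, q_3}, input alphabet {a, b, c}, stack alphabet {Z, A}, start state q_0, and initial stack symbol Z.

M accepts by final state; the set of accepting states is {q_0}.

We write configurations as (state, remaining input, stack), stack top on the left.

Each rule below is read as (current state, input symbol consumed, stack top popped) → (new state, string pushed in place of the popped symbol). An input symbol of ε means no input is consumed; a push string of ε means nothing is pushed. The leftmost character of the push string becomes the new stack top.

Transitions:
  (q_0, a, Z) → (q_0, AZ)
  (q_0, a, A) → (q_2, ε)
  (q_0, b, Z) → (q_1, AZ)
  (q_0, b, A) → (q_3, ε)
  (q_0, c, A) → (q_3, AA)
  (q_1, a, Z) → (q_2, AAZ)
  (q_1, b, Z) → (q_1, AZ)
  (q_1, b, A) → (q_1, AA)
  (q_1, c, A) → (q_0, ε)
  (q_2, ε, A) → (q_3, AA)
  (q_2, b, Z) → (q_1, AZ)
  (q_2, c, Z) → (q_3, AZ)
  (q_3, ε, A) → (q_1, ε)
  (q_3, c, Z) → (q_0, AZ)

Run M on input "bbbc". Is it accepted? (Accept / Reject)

(q_0, bbbc, Z)
  read b, top Z: go to q_1, push AZ → (q_1, bbc, AZ)
  read b, top A: go to q_1, push AA → (q_1, bc, AAZ)
  read b, top A: go to q_1, push AA → (q_1, c, AAAZ)
  read c, top A: go to q_0, push ε → (q_0, ε, AAZ)
All input consumed; state q_0 ∈ F.

Accept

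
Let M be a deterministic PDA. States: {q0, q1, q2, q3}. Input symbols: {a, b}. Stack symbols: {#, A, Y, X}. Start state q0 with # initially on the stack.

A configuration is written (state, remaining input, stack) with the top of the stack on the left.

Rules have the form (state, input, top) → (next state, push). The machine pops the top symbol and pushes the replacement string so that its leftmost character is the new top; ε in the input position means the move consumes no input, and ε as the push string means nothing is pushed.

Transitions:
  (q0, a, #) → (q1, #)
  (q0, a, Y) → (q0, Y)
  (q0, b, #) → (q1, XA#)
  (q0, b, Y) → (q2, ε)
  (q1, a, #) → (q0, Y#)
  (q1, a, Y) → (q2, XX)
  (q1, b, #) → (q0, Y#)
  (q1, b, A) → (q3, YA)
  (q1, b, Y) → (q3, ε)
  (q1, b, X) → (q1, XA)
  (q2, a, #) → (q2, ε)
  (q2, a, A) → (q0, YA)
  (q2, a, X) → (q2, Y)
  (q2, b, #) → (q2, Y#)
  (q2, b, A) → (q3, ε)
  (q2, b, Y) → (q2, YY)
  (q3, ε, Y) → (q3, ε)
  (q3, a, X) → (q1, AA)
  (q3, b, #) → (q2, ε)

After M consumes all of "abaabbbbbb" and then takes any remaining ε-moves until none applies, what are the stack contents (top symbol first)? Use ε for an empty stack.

YYYYY#

(q0, abaabbbbbb, #)
  read a, top #: go to q1, push # → (q1, baabbbbbb, #)
  read b, top #: go to q0, push Y# → (q0, aabbbbbb, Y#)
  read a, top Y: go to q0, push Y → (q0, abbbbbb, Y#)
  read a, top Y: go to q0, push Y → (q0, bbbbbb, Y#)
  read b, top Y: go to q2, push ε → (q2, bbbbb, #)
  read b, top #: go to q2, push Y# → (q2, bbbb, Y#)
  read b, top Y: go to q2, push YY → (q2, bbb, YY#)
  read b, top Y: go to q2, push YY → (q2, bb, YYY#)
  read b, top Y: go to q2, push YY → (q2, b, YYYY#)
  read b, top Y: go to q2, push YY → (q2, ε, YYYYY#)
All input consumed in state q2 with stack YYYYY#.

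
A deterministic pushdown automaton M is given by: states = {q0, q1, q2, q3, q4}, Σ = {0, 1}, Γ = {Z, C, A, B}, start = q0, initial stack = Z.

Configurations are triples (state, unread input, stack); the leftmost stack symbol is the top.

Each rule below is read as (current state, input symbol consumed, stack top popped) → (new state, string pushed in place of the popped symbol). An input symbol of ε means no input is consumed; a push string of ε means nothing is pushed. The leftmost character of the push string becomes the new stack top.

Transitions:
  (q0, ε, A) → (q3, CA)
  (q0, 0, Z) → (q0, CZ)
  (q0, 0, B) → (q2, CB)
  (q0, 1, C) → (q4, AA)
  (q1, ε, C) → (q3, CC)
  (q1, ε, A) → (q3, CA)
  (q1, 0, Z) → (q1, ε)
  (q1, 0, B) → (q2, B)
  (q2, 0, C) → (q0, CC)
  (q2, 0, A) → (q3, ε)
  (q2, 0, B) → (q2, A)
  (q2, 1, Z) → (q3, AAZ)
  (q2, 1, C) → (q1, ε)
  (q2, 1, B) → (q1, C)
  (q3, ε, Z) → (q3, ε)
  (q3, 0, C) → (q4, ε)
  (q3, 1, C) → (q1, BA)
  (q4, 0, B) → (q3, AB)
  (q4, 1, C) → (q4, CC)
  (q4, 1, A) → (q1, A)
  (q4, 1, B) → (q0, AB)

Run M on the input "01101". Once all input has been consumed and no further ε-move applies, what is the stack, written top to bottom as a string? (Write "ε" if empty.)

CAAZ

(q0, 01101, Z)
  read 0, top Z: go to q0, push CZ → (q0, 1101, CZ)
  read 1, top C: go to q4, push AA → (q4, 101, AAZ)
  read 1, top A: go to q1, push A → (q1, 01, AAZ)
  ε-move, top A: go to q3, push CA → (q3, 01, CAAZ)
  read 0, top C: go to q4, push ε → (q4, 1, AAZ)
  read 1, top A: go to q1, push A → (q1, ε, AAZ)
  ε-move, top A: go to q3, push CA → (q3, ε, CAAZ)
All input consumed in state q3 with stack CAAZ.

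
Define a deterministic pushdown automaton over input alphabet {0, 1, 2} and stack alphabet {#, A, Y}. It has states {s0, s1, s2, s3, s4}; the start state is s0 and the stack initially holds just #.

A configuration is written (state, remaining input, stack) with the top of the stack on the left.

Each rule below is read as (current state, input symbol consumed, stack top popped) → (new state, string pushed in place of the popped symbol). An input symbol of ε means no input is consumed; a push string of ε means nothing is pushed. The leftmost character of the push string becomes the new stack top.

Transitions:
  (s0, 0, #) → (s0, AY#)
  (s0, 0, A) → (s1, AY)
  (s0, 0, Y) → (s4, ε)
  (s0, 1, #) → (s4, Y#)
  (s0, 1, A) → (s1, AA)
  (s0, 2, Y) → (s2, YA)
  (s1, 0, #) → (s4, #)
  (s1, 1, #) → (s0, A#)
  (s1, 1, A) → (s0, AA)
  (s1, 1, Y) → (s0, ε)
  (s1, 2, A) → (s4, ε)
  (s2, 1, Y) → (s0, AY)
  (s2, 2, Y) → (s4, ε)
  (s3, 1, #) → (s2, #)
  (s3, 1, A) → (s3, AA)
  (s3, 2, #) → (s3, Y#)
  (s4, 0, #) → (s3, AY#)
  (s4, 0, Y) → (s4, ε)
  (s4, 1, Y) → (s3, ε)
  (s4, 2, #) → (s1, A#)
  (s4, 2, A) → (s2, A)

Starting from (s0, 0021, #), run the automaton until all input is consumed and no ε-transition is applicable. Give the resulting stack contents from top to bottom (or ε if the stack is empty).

(s0, 0021, #)
  read 0, top #: go to s0, push AY# → (s0, 021, AY#)
  read 0, top A: go to s1, push AY → (s1, 21, AYY#)
  read 2, top A: go to s4, push ε → (s4, 1, YY#)
  read 1, top Y: go to s3, push ε → (s3, ε, Y#)
All input consumed in state s3 with stack Y#.

Y#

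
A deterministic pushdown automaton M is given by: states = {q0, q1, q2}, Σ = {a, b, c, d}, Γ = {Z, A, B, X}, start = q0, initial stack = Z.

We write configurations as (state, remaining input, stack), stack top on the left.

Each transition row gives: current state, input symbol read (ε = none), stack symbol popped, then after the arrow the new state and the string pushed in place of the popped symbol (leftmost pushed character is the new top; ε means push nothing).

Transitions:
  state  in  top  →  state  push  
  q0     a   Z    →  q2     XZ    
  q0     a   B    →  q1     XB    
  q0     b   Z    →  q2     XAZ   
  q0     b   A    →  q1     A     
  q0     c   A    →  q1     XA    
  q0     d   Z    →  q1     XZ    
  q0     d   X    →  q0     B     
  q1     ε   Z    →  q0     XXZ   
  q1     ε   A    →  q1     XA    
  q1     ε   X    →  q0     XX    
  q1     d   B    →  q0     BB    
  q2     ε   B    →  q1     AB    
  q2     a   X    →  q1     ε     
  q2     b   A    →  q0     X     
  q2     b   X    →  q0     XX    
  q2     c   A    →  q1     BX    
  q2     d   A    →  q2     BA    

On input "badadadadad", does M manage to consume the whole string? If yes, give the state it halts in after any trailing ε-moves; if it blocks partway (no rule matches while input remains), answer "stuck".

(q0, badadadadad, Z) ⊢ (q2, adadadadad, XAZ) ⊢ (q1, dadadadad, AZ) ⊢ (q1, dadadadad, XAZ) ⊢ (q0, dadadadad, XXAZ) ⊢ (q0, adadadad, BXAZ) ⊢ (q1, dadadad, XBXAZ) ⊢ (q0, dadadad, XXBXAZ) ⊢ (q0, adadad, BXBXAZ) ⊢ (q1, dadad, XBXBXAZ) ⊢ (q0, dadad, XXBXBXAZ) ⊢ (q0, adad, BXBXBXAZ) ⊢ (q1, dad, XBXBXBXAZ) ⊢ (q0, dad, XXBXBXBXAZ) ⊢ (q0, ad, BXBXBXBXAZ) ⊢ (q1, d, XBXBXBXBXAZ) ⊢ (q0, d, XXBXBXBXBXAZ) ⊢ (q0, ε, BXBXBXBXBXAZ)
All input consumed; M is in state q0.

q0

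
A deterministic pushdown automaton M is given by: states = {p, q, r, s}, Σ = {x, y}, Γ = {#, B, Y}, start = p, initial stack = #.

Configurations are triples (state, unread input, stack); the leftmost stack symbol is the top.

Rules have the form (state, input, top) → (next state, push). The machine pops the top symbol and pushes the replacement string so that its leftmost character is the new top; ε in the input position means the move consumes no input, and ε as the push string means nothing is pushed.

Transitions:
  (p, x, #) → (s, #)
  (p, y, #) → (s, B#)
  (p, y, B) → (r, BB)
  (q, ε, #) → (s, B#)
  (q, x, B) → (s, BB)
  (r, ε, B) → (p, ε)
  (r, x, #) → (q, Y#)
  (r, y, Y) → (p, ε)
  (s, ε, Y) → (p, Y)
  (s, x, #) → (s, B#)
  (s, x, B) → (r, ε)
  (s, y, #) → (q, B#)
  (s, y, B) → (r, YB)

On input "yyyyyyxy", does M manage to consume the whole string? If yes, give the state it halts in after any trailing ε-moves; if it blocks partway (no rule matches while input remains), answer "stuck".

(p, yyyyyyxy, #)
  read y, top #: go to s, push B# → (s, yyyyyxy, B#)
  read y, top B: go to r, push YB → (r, yyyyxy, YB#)
  read y, top Y: go to p, push ε → (p, yyyxy, B#)
  read y, top B: go to r, push BB → (r, yyxy, BB#)
  ε-move, top B: go to p, push ε → (p, yyxy, B#)
  read y, top B: go to r, push BB → (r, yxy, BB#)
  ε-move, top B: go to p, push ε → (p, yxy, B#)
  read y, top B: go to r, push BB → (r, xy, BB#)
  ε-move, top B: go to p, push ε → (p, xy, B#)
No transition for (p, x, top B); M blocks with input xy remaining.

stuck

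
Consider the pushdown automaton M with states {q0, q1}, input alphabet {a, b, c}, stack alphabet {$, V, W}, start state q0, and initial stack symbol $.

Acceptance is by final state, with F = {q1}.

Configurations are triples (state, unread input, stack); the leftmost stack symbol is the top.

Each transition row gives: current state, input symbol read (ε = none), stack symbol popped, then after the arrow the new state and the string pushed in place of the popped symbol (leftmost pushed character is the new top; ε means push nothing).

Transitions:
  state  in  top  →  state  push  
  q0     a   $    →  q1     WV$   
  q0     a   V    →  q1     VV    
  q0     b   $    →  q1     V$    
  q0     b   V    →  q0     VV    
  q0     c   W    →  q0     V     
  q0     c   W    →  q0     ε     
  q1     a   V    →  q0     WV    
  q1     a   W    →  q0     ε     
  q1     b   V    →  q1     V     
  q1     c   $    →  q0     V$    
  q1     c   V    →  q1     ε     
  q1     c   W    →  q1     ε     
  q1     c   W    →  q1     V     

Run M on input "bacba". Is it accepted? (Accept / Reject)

Accept

One accepting computation: (q0, bacba, $) ⊢ (q1, acba, V$) ⊢ (q0, cba, WV$) ⊢ (q0, ba, VV$) ⊢ (q0, a, VVV$) ⊢ (q1, ε, VVVV$)
All input consumed and state q1 ∈ F.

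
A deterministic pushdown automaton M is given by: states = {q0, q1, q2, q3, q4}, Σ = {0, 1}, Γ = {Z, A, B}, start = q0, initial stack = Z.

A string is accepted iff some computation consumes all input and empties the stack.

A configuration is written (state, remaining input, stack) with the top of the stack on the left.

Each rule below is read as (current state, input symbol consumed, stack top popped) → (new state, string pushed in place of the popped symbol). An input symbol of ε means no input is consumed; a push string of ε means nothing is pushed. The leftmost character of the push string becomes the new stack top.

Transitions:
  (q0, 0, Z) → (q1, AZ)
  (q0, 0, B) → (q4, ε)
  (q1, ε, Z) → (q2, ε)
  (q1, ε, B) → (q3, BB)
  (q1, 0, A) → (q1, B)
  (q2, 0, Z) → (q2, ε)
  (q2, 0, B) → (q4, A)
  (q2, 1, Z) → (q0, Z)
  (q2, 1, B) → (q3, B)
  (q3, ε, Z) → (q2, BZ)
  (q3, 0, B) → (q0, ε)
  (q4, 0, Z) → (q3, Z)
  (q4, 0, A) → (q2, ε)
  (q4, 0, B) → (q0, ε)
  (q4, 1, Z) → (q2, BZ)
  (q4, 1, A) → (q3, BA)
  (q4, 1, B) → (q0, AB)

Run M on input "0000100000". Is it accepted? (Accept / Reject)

(q0, 0000100000, Z)
  read 0, top Z: go to q1, push AZ → (q1, 000100000, AZ)
  read 0, top A: go to q1, push B → (q1, 00100000, BZ)
  ε-move, top B: go to q3, push BB → (q3, 00100000, BBZ)
  read 0, top B: go to q0, push ε → (q0, 0100000, BZ)
  read 0, top B: go to q4, push ε → (q4, 100000, Z)
  read 1, top Z: go to q2, push BZ → (q2, 00000, BZ)
  read 0, top B: go to q4, push A → (q4, 0000, AZ)
  read 0, top A: go to q2, push ε → (q2, 000, Z)
  read 0, top Z: go to q2, push ε → (q2, 00, ε)
No transition applies at (q2, 00, ε); input not fully consumed.

Reject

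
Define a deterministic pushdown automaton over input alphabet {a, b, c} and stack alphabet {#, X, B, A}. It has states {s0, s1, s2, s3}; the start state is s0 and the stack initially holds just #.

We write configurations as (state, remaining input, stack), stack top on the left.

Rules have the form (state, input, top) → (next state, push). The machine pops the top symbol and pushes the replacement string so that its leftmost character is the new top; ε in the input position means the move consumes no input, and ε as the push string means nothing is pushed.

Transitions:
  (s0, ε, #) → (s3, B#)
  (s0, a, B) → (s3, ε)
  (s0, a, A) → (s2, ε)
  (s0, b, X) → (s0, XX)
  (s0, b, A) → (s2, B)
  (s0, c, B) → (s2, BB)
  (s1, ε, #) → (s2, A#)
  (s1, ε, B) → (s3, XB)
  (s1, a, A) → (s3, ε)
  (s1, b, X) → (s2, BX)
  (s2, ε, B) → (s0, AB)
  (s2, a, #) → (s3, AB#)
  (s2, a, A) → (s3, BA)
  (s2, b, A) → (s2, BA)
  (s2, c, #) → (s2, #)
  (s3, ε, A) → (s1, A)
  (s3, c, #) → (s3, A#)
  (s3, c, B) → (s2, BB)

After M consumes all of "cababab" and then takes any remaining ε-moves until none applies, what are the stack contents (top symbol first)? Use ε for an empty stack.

(s0, cababab, #)
  ε-move, top #: go to s3, push B# → (s3, cababab, B#)
  read c, top B: go to s2, push BB → (s2, ababab, BB#)
  ε-move, top B: go to s0, push AB → (s0, ababab, ABB#)
  read a, top A: go to s2, push ε → (s2, babab, BB#)
  ε-move, top B: go to s0, push AB → (s0, babab, ABB#)
  read b, top A: go to s2, push B → (s2, abab, BBB#)
  ε-move, top B: go to s0, push AB → (s0, abab, ABBB#)
  read a, top A: go to s2, push ε → (s2, bab, BBB#)
  ε-move, top B: go to s0, push AB → (s0, bab, ABBB#)
  read b, top A: go to s2, push B → (s2, ab, BBBB#)
  ε-move, top B: go to s0, push AB → (s0, ab, ABBBB#)
  read a, top A: go to s2, push ε → (s2, b, BBBB#)
  ε-move, top B: go to s0, push AB → (s0, b, ABBBB#)
  read b, top A: go to s2, push B → (s2, ε, BBBBB#)
  ε-move, top B: go to s0, push AB → (s0, ε, ABBBBB#)
All input consumed in state s0 with stack ABBBBB#.

ABBBBB#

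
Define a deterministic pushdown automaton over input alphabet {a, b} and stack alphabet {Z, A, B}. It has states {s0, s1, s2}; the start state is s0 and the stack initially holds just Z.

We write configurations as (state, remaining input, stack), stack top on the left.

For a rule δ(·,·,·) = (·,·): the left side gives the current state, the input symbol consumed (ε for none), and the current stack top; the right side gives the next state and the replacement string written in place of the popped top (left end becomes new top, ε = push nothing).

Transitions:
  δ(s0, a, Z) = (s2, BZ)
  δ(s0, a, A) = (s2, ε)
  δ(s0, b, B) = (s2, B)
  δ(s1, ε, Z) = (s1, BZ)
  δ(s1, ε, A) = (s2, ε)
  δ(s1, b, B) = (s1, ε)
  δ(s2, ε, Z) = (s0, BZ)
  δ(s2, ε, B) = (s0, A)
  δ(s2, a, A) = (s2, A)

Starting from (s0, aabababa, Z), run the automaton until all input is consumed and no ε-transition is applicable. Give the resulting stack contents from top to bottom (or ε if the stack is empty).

(s0, aabababa, Z)
  read a, top Z: go to s2, push BZ → (s2, abababa, BZ)
  ε-move, top B: go to s0, push A → (s0, abababa, AZ)
  read a, top A: go to s2, push ε → (s2, bababa, Z)
  ε-move, top Z: go to s0, push BZ → (s0, bababa, BZ)
  read b, top B: go to s2, push B → (s2, ababa, BZ)
  ε-move, top B: go to s0, push A → (s0, ababa, AZ)
  read a, top A: go to s2, push ε → (s2, baba, Z)
  ε-move, top Z: go to s0, push BZ → (s0, baba, BZ)
  read b, top B: go to s2, push B → (s2, aba, BZ)
  ε-move, top B: go to s0, push A → (s0, aba, AZ)
  read a, top A: go to s2, push ε → (s2, ba, Z)
  ε-move, top Z: go to s0, push BZ → (s0, ba, BZ)
  read b, top B: go to s2, push B → (s2, a, BZ)
  ε-move, top B: go to s0, push A → (s0, a, AZ)
  read a, top A: go to s2, push ε → (s2, ε, Z)
  ε-move, top Z: go to s0, push BZ → (s0, ε, BZ)
All input consumed in state s0 with stack BZ.

BZ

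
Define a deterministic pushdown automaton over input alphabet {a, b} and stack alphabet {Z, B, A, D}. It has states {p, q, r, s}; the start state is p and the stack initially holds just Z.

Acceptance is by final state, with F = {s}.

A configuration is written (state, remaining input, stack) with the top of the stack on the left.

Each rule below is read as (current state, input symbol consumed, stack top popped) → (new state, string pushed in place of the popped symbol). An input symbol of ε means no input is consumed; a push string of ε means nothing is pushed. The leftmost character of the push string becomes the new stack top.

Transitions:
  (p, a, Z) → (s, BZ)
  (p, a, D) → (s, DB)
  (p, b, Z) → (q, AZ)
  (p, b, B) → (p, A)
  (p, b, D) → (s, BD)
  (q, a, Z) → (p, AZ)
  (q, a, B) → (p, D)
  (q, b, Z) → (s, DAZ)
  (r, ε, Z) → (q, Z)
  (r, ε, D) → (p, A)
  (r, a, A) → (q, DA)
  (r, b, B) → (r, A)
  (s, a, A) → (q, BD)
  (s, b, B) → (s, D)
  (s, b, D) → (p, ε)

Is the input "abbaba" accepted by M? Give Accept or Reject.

(p, abbaba, Z) ⊢ (s, bbaba, BZ) ⊢ (s, baba, DZ) ⊢ (p, aba, Z) ⊢ (s, ba, BZ) ⊢ (s, a, DZ)
No transition applies at (s, a, DZ); input not fully consumed.

Reject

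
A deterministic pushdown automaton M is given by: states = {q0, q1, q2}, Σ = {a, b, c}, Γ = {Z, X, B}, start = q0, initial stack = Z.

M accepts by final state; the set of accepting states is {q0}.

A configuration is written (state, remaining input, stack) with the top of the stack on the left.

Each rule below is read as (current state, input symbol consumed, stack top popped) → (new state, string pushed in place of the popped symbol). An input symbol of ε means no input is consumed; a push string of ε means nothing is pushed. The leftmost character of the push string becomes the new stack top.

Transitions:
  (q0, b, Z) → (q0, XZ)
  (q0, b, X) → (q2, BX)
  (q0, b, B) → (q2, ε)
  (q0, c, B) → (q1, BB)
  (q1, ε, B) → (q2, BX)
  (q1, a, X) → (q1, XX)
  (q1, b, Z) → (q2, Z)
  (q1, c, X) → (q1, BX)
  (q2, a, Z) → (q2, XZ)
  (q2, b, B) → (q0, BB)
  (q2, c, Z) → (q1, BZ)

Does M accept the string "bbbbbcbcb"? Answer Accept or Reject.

Accept

(q0, bbbbbcbcb, Z)
  read b, top Z: go to q0, push XZ → (q0, bbbbcbcb, XZ)
  read b, top X: go to q2, push BX → (q2, bbbcbcb, BXZ)
  read b, top B: go to q0, push BB → (q0, bbcbcb, BBXZ)
  read b, top B: go to q2, push ε → (q2, bcbcb, BXZ)
  read b, top B: go to q0, push BB → (q0, cbcb, BBXZ)
  read c, top B: go to q1, push BB → (q1, bcb, BBBXZ)
  ε-move, top B: go to q2, push BX → (q2, bcb, BXBBXZ)
  read b, top B: go to q0, push BB → (q0, cb, BBXBBXZ)
  read c, top B: go to q1, push BB → (q1, b, BBBXBBXZ)
  ε-move, top B: go to q2, push BX → (q2, b, BXBBXBBXZ)
  read b, top B: go to q0, push BB → (q0, ε, BBXBBXBBXZ)
All input consumed; state q0 ∈ F.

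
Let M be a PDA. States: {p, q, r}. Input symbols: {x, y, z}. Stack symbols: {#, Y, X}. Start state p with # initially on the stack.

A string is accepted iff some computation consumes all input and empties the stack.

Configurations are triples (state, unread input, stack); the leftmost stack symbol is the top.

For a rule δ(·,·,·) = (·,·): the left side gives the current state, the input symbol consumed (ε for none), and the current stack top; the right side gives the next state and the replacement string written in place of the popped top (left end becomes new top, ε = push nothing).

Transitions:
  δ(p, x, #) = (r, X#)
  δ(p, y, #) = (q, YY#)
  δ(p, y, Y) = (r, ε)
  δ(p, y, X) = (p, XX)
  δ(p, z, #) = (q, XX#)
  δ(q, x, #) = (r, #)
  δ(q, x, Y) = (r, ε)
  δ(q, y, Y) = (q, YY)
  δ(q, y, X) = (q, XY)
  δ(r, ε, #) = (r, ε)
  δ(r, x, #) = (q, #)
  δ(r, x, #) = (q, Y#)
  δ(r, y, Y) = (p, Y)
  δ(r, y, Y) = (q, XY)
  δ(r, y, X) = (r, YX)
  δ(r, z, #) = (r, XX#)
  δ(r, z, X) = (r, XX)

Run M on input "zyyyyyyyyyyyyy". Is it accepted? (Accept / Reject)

No computation consumes all input and empties the stack.

Reject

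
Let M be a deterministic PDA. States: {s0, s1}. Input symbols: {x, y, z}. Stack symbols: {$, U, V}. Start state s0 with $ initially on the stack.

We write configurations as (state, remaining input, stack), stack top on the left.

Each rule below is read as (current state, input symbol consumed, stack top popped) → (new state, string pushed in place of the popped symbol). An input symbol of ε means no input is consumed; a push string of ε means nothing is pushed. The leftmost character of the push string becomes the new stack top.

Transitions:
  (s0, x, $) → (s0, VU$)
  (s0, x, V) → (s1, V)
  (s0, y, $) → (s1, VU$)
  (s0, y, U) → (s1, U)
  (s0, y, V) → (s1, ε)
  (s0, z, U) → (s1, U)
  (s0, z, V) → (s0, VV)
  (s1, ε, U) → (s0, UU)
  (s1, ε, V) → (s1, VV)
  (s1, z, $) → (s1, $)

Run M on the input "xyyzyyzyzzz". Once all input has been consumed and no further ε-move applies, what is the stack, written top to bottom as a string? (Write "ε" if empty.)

(s0, xyyzyyzyzzz, $)
  read x, top $: go to s0, push VU$ → (s0, yyzyyzyzzz, VU$)
  read y, top V: go to s1, push ε → (s1, yzyyzyzzz, U$)
  ε-move, top U: go to s0, push UU → (s0, yzyyzyzzz, UU$)
  read y, top U: go to s1, push U → (s1, zyyzyzzz, UU$)
  ε-move, top U: go to s0, push UU → (s0, zyyzyzzz, UUU$)
  read z, top U: go to s1, push U → (s1, yyzyzzz, UUU$)
  ε-move, top U: go to s0, push UU → (s0, yyzyzzz, UUUU$)
  read y, top U: go to s1, push U → (s1, yzyzzz, UUUU$)
  ε-move, top U: go to s0, push UU → (s0, yzyzzz, UUUUU$)
  read y, top U: go to s1, push U → (s1, zyzzz, UUUUU$)
  ε-move, top U: go to s0, push UU → (s0, zyzzz, UUUUUU$)
  read z, top U: go to s1, push U → (s1, yzzz, UUUUUU$)
  ε-move, top U: go to s0, push UU → (s0, yzzz, UUUUUUU$)
  read y, top U: go to s1, push U → (s1, zzz, UUUUUUU$)
  ε-move, top U: go to s0, push UU → (s0, zzz, UUUUUUUU$)
  read z, top U: go to s1, push U → (s1, zz, UUUUUUUU$)
  ε-move, top U: go to s0, push UU → (s0, zz, UUUUUUUUU$)
  read z, top U: go to s1, push U → (s1, z, UUUUUUUUU$)
  ε-move, top U: go to s0, push UU → (s0, z, UUUUUUUUUU$)
  read z, top U: go to s1, push U → (s1, ε, UUUUUUUUUU$)
  ε-move, top U: go to s0, push UU → (s0, ε, UUUUUUUUUUU$)
All input consumed in state s0 with stack UUUUUUUUUUU$.

UUUUUUUUUUU$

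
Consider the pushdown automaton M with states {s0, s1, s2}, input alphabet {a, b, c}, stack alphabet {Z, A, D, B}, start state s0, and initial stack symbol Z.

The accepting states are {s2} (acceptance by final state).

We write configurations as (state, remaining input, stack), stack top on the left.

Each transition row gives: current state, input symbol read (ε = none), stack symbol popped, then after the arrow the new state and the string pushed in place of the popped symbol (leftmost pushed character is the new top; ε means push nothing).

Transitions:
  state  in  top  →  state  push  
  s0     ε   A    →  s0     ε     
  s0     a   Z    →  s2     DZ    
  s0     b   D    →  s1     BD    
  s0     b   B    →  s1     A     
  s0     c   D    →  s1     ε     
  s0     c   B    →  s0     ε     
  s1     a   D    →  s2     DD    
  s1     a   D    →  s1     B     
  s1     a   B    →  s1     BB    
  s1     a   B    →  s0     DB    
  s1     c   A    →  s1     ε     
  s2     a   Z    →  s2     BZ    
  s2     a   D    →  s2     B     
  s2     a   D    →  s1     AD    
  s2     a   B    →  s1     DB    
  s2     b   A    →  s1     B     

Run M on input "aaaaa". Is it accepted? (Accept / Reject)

One accepting computation: (s0, aaaaa, Z) ⊢ (s2, aaaa, DZ) ⊢ (s2, aaa, BZ) ⊢ (s1, aa, DBZ) ⊢ (s2, a, DDBZ) ⊢ (s2, ε, BDBZ)
All input consumed and state s2 ∈ F.

Accept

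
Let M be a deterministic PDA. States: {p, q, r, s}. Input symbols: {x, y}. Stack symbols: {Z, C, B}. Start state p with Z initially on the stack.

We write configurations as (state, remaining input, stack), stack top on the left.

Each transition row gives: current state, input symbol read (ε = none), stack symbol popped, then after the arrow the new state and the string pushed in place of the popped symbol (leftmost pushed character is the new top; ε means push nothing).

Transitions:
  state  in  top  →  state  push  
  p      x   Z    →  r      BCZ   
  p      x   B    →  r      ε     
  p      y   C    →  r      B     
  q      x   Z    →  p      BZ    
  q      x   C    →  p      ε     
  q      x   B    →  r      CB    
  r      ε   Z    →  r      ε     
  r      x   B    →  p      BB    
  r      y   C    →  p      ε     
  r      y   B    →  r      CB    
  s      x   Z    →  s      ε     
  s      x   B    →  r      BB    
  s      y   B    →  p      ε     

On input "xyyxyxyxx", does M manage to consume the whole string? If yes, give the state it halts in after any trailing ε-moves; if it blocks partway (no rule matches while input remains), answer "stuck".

stuck

(p, xyyxyxyxx, Z)
  read x, top Z: go to r, push BCZ → (r, yyxyxyxx, BCZ)
  read y, top B: go to r, push CB → (r, yxyxyxx, CBCZ)
  read y, top C: go to p, push ε → (p, xyxyxx, BCZ)
  read x, top B: go to r, push ε → (r, yxyxx, CZ)
  read y, top C: go to p, push ε → (p, xyxx, Z)
  read x, top Z: go to r, push BCZ → (r, yxx, BCZ)
  read y, top B: go to r, push CB → (r, xx, CBCZ)
No transition for (r, x, top C); M blocks with input xx remaining.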